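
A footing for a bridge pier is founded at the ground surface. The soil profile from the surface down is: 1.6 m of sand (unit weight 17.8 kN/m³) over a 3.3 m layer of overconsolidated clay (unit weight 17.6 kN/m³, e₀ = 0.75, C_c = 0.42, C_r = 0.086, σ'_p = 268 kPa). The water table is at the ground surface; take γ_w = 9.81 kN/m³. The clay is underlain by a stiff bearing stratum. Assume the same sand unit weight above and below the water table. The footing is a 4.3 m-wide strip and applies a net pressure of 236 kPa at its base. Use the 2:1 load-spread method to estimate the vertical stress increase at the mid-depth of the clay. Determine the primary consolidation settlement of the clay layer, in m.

Mid-depth of clay below the ground surface: z = 1.6 + 3.3/2 = 3.25 m.
Total vertical stress at mid-clay: σ_v = 17.8×1.6 + 17.6×1.65 = 57.52 kPa.
Pore pressure: u = 9.81×(3.25 − 0) = 31.883 kPa.
Initial effective stress: σ'_0 = σ_v − u = 57.52 − 31.883 = 25.637 kPa.
Stress increase at mid-clay by the 2:1 spreading method:
Δσ = qB/(B+z) = 236×4.3/(4.3+3.25) = 134.41 kPa
Final effective stress: σ'_f = 25.637 + 134.41 = 160.05 kPa.
σ'_f = 160.05 ≤ σ'_p = 268 kPa, so the clay remains overconsolidated and only the recompression index applies:
S_c = C_r·H/(1+e₀)·log₁₀(σ'_f/σ'_0) = 0.086×3.3/1.75×log₁₀(160.05/25.637)
    = 0.16217 × 0.79539 = 0.129 m

S_c ≈ 0.129 m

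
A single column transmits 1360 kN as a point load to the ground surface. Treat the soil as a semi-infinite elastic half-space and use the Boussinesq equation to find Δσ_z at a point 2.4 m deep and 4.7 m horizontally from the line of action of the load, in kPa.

Boussinesq vertical stress below a point load on an elastic half-space:
Δσ_z = 3P/(2πz²) · [1 + (r/z)²]^(−5/2)
r/z = 4.7/2.4 = 1.9583; [1+(r/z)²]^(−5/2) = 0.019453.
Δσ_z = 3×1360/(2π×2.4²) × 0.019453 = 112.73 × 0.019453 = 2.193 kPa

Δσ_z ≈ 2.19 kPa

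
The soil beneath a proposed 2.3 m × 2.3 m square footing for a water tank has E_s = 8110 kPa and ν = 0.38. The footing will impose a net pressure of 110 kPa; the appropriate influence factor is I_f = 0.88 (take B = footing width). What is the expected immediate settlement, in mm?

Immediate (elastic) settlement: S_e = q·B·(1−ν²)/E_s · I_f.
S_e = 110 × 2.3 × (1 − 0.38²) / 8110 × 0.88
    = 110 × 2.3 × 0.8556 / 8110 × 0.88
    = 0.02349 m = 23.49 mm

S_e ≈ 23.5 mm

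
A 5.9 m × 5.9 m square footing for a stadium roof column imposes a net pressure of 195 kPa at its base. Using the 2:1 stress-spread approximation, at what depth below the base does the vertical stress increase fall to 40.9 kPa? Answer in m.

z ≈ 6.98 m

2:1 spreading — at depth z the loaded area has grown by z in each plan dimension:
qB²/(B+z)² = Δσ_z ⇒ z = B(√(q/Δσ_z) − 1) = 5.9×(√(195/40.9) − 1) = 6.983 m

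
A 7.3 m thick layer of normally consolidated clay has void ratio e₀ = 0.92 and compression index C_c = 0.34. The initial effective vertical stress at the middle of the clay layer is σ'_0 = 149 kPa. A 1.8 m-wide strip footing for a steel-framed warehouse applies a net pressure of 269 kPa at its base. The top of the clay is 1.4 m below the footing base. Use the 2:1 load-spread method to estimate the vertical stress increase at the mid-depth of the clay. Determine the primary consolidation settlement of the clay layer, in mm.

Mid-depth of clay below the footing base: z = 1.4 + 7.3/2 = 5.05 m.
Stress increase at mid-clay by the 2:1 spreading method:
Δσ = qB/(B+z) = 269×1.8/(1.8+5.05) = 70.686 kPa
Final effective stress: σ'_f = σ'_0 + Δσ = 149 + 70.686 = 219.69 kPa.
Normally consolidated clay, so the full stress increment lies on the virgin compression line:
S_c = C_c·H/(1+e₀)·log₁₀(σ'_f/σ'_0) = 0.34×7.3/(1+0.92)×log₁₀(219.69/149)
    = 1.2927 × 0.16862 = 0.218 m

S_c ≈ 218 mm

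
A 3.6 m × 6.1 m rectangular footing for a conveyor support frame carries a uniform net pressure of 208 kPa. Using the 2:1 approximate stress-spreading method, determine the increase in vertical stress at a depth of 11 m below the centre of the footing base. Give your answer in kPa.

By the 2:1 method the load spreads at 1 horizontal : 2 vertical, so at depth z the loaded area has grown by z in each plan dimension:
Δσ = qBL/((B+z)(L+z)) = 208×3.6×6.1/((3.6+11)(6.1+11)) = 18.296 kPa

Δσ_z ≈ 18.3 kPa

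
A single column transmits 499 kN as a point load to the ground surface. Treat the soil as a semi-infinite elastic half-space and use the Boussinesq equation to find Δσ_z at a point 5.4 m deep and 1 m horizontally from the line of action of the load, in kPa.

Boussinesq vertical stress below a point load on an elastic half-space:
Δσ_z = 3P/(2πz²) · [1 + (r/z)²]^(−5/2)
r/z = 1/5.4 = 0.18519; [1+(r/z)²]^(−5/2) = 0.91916.
Δσ_z = 3×499/(2π×5.4²) × 0.91916 = 8.1706 × 0.91916 = 7.51 kPa

Δσ_z ≈ 7.51 kPa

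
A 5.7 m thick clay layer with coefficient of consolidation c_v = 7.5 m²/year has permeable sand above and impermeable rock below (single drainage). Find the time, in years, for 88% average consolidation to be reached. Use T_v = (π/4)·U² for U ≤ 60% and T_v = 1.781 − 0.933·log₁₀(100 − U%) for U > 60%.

Drainage path length: H_d = H = 5.7 m (single drainage).
U > 60%: T_v = 1.781 − 0.933·log₁₀(100 − 88) = 0.77412.
t = T_v·H_d²/c_v = 0.77412×5.7²/7.5 = 3.353 years.

t ≈ 3.35 years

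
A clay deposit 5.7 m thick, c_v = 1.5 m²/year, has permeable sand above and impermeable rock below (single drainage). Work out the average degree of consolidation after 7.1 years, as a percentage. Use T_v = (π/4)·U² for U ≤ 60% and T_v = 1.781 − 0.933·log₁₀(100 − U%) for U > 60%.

Drainage path length: H_d = H = 5.7 m (single drainage).
T_v = c_v·t/H_d² = 1.5×7.1/5.7² = 0.32779.
T_v = 0.32779 corresponds to the U > 60% branch:
U = 1 − 10^((1.781 − T_v)/0.933)/100 = 0.639

U ≈ 63.9 %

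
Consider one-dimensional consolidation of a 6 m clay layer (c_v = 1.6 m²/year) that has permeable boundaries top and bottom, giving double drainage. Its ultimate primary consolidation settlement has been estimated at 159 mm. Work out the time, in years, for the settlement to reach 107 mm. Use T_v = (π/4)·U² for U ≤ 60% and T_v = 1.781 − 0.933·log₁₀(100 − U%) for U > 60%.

t ≈ 2.07 years

Drainage path length: H_d = H/2 = 3 m (double drainage).
U = S(t)/S_ult = 107/159 = 0.673.
U > 60%: T_v = 1.781 − 0.933·log₁₀(100 − 67.296) = 0.36787.
t = T_v·H_d²/c_v = 0.36787×3²/1.6 = 2.069 years.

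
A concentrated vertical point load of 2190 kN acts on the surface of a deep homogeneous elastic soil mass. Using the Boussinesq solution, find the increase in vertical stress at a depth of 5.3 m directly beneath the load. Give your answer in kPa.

Δσ_z ≈ 37.2 kPa

Boussinesq vertical stress below a point load on an elastic half-space:
Δσ_z = 3P/(2πz²) · [1 + (r/z)²]^(−5/2)
r/z = 0/5.3 = 0; [1+(r/z)²]^(−5/2) = 1.
Δσ_z = 3×2190/(2π×5.3²) × 1 = 37.225 × 1 = 37.23 kPa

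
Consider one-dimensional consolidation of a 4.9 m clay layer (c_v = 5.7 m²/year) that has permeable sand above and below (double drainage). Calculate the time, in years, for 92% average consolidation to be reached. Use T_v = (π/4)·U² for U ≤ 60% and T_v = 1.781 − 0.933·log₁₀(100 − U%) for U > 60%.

Drainage path length: H_d = H/2 = 2.45 m (double drainage).
U > 60%: T_v = 1.781 − 0.933·log₁₀(100 − 92) = 0.93842.
t = T_v·H_d²/c_v = 0.93842×2.45²/5.7 = 0.9882 years.

t ≈ 0.988 years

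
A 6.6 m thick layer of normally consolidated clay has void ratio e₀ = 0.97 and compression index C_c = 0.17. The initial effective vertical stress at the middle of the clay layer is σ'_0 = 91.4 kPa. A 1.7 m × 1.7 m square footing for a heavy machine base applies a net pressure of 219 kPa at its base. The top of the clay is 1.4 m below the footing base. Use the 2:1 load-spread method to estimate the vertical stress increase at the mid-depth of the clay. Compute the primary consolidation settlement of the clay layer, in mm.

Mid-depth of clay below the footing base: z = 1.4 + 6.6/2 = 4.7 m.
Stress increase at mid-clay by the 2:1 spreading method:
Δσ = qBL/((B+z)(L+z)) = 219×1.7×1.7/((1.7+4.7)(1.7+4.7)) = 15.452 kPa
Final effective stress: σ'_f = σ'_0 + Δσ = 91.4 + 15.452 = 106.85 kPa.
Normally consolidated clay, so the full stress increment lies on the virgin compression line:
S_c = C_c·H/(1+e₀)·log₁₀(σ'_f/σ'_0) = 0.17×6.6/(1+0.97)×log₁₀(106.85/91.4)
    = 0.56954 × 0.067828 = 0.03863 m

S_c ≈ 38.6 mm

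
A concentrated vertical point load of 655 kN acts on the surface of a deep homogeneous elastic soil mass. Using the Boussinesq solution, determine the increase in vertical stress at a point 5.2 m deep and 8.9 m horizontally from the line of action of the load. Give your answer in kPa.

Boussinesq vertical stress below a point load on an elastic half-space:
Δσ_z = 3P/(2πz²) · [1 + (r/z)²]^(−5/2)
r/z = 8.9/5.2 = 1.7115; [1+(r/z)²]^(−5/2) = 0.032673.
Δσ_z = 3×655/(2π×5.2²) × 0.032673 = 11.566 × 0.032673 = 0.3779 kPa

Δσ_z ≈ 0.378 kPa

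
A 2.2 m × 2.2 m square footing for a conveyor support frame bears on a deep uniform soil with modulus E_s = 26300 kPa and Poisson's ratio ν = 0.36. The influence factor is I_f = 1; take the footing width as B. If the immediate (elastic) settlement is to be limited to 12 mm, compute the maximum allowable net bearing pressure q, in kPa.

S_e = q·B·(1−ν²)/E_s · I_f  ⇒  q = S_e·E_s / (B·(1−ν²)·I_f).
q = 0.012 × 26300 / (2.2 × 0.8704 × 1) = 164.8 kPa

q ≈ 165 kPa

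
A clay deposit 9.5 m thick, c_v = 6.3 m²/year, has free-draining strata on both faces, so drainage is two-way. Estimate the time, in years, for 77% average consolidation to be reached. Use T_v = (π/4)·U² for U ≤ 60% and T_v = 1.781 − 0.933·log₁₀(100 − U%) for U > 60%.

t ≈ 1.83 years

Drainage path length: H_d = H/2 = 4.75 m (double drainage).
U > 60%: T_v = 1.781 − 0.933·log₁₀(100 − 77) = 0.51051.
t = T_v·H_d²/c_v = 0.51051×4.75²/6.3 = 1.828 years.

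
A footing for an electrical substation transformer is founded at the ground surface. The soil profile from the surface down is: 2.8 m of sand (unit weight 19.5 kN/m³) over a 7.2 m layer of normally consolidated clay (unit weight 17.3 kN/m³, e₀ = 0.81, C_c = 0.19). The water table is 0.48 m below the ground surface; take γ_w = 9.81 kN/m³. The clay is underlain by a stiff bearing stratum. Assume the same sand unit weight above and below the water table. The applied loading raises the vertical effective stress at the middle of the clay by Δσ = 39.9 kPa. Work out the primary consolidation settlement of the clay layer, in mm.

S_c ≈ 170 mm

Mid-depth of clay below the ground surface: z = 2.8 + 7.2/2 = 6.4 m.
Total vertical stress at mid-clay: σ_v = 19.5×2.8 + 17.3×3.6 = 116.88 kPa.
Pore pressure: u = 9.81×(6.4 − 0.48) = 58.075 kPa.
Initial effective stress: σ'_0 = σ_v − u = 116.88 − 58.075 = 58.805 kPa.
Final effective stress: σ'_f = σ'_0 + Δσ = 58.805 + 39.9 = 98.705 kPa.
Normally consolidated clay, so the full stress increment lies on the virgin compression line:
S_c = C_c·H/(1+e₀)·log₁₀(σ'_f/σ'_0) = 0.19×7.2/(1+0.81)×log₁₀(98.705/58.805)
    = 0.7558 × 0.22492 = 0.17 m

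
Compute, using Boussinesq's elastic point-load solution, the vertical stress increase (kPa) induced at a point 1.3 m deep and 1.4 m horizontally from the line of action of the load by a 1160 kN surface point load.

Boussinesq vertical stress below a point load on an elastic half-space:
Δσ_z = 3P/(2πz²) · [1 + (r/z)²]^(−5/2)
r/z = 1.4/1.3 = 1.0769; [1+(r/z)²]^(−5/2) = 0.14588.
Δσ_z = 3×1160/(2π×1.3²) × 0.14588 = 327.73 × 0.14588 = 47.81 kPa

Δσ_z ≈ 47.8 kPa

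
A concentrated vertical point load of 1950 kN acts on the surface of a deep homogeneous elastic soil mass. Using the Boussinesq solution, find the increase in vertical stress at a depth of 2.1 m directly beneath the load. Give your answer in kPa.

Boussinesq vertical stress below a point load on an elastic half-space:
Δσ_z = 3P/(2πz²) · [1 + (r/z)²]^(−5/2)
r/z = 0/2.1 = 0; [1+(r/z)²]^(−5/2) = 1.
Δσ_z = 3×1950/(2π×2.1²) × 1 = 211.12 × 1 = 211.1 kPa

Δσ_z ≈ 211 kPa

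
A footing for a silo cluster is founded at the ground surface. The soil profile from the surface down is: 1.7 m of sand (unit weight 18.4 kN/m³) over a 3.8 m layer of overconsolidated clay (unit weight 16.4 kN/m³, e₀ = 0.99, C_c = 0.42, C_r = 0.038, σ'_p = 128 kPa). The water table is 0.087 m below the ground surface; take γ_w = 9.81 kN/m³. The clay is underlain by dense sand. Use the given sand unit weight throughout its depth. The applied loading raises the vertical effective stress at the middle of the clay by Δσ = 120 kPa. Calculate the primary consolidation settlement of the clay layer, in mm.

S_c ≈ 98.4 mm

Mid-depth of clay below the ground surface: z = 1.7 + 3.8/2 = 3.6 m.
Total vertical stress at mid-clay: σ_v = 18.4×1.7 + 16.4×1.9 = 62.44 kPa.
Pore pressure: u = 9.81×(3.6 − 0.087) = 34.463 kPa.
Initial effective stress: σ'_0 = σ_v − u = 62.44 − 34.463 = 27.977 kPa.
Final effective stress: σ'_f = 27.977 + 120 = 147.98 kPa.
σ'_f = 147.98 > σ'_p = 128 kPa, so the stress path crosses the preconsolidation pressure — recompression up to σ'_p, then virgin compression beyond:
S_c = H/(1+e₀)·[C_r·log₁₀(σ'_p/σ'_0) + C_c·log₁₀(σ'_f/σ'_p)]
    = 3.8/1.99 × [0.038×log₁₀(128/27.977) + 0.42×log₁₀(147.98/128)]
    = 1.9095 × [0.025096 + 0.026457] = 0.09844 m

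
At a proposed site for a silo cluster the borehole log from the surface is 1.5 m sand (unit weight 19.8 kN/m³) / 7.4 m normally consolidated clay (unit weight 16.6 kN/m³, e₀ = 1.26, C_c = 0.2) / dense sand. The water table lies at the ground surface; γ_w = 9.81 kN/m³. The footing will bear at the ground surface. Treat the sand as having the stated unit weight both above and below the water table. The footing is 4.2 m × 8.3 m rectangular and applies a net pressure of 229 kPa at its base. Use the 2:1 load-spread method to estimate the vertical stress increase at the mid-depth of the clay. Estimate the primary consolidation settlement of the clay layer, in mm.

Mid-depth of clay below the ground surface: z = 1.5 + 7.4/2 = 5.2 m.
Total vertical stress at mid-clay: σ_v = 19.8×1.5 + 16.6×3.7 = 91.12 kPa.
Pore pressure: u = 9.81×(5.2 − 0) = 51.012 kPa.
Initial effective stress: σ'_0 = σ_v − u = 91.12 − 51.012 = 40.108 kPa.
Stress increase at mid-clay by the 2:1 spreading method:
Δσ = qBL/((B+z)(L+z)) = 229×4.2×8.3/((4.2+5.2)(8.3+5.2)) = 62.907 kPa
Final effective stress: σ'_f = σ'_0 + Δσ = 40.108 + 62.907 = 103.01 kPa.
Normally consolidated clay, so the full stress increment lies on the virgin compression line:
S_c = C_c·H/(1+e₀)·log₁₀(σ'_f/σ'_0) = 0.2×7.4/(1+1.26)×log₁₀(103.01/40.108)
    = 0.65487 × 0.40965 = 0.2683 m

S_c ≈ 268 mm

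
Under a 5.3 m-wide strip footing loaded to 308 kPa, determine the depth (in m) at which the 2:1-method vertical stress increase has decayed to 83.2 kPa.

2:1 spreading — at depth z the loaded area has grown by z in each plan dimension:
qB/(B+z) = Δσ_z ⇒ z = qB/Δσ_z − B = 308×5.3/83.2 − 5.3 = 14.32 m

z ≈ 14.3 m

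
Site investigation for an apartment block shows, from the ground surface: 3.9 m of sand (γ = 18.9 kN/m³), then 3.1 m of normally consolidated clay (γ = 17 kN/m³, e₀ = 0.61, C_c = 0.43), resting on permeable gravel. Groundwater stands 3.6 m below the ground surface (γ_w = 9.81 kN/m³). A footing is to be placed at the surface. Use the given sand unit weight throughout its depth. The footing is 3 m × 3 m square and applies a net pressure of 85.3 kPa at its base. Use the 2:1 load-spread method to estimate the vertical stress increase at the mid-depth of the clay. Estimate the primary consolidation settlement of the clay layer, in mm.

S_c ≈ 44.3 mm

Mid-depth of clay below the ground surface: z = 3.9 + 3.1/2 = 5.45 m.
Total vertical stress at mid-clay: σ_v = 18.9×3.9 + 17×1.55 = 100.06 kPa.
Pore pressure: u = 9.81×(5.45 − 3.6) = 18.149 kPa.
Initial effective stress: σ'_0 = σ_v − u = 100.06 − 18.149 = 81.911 kPa.
Stress increase at mid-clay by the 2:1 spreading method:
Δσ = qBL/((B+z)(L+z)) = 85.3×3×3/((3+5.45)(3+5.45)) = 10.752 kPa
Final effective stress: σ'_f = σ'_0 + Δσ = 81.911 + 10.752 = 92.663 kPa.
Normally consolidated clay, so the full stress increment lies on the virgin compression line:
S_c = C_c·H/(1+e₀)·log₁₀(σ'_f/σ'_0) = 0.43×3.1/(1+0.61)×log₁₀(92.663/81.911)
    = 0.82795 × 0.053564 = 0.04435 m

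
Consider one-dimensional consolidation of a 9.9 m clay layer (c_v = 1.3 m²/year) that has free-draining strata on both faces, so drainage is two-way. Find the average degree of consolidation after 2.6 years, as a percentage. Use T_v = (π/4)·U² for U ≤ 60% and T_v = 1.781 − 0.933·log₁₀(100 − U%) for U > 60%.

Drainage path length: H_d = H/2 = 4.95 m (double drainage).
T_v = c_v·t/H_d² = 1.3×2.6/4.95² = 0.13795.
T_v = 0.13795 corresponds to the U ≤ 60% branch:
U = √(4T_v/π) = 0.4191

U ≈ 41.9 %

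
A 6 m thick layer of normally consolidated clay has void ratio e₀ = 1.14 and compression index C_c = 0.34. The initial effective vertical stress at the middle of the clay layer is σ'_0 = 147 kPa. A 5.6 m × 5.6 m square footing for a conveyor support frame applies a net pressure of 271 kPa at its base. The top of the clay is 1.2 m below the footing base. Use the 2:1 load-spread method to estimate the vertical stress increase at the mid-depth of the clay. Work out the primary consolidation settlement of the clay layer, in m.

S_c ≈ 0.195 m

Mid-depth of clay below the footing base: z = 1.2 + 6/2 = 4.2 m.
Stress increase at mid-clay by the 2:1 spreading method:
Δσ = qBL/((B+z)(L+z)) = 271×5.6×5.6/((5.6+4.2)(5.6+4.2)) = 88.49 kPa
Final effective stress: σ'_f = σ'_0 + Δσ = 147 + 88.49 = 235.49 kPa.
Normally consolidated clay, so the full stress increment lies on the virgin compression line:
S_c = C_c·H/(1+e₀)·log₁₀(σ'_f/σ'_0) = 0.34×6/(1+1.14)×log₁₀(235.49/147)
    = 0.95327 × 0.20466 = 0.1951 m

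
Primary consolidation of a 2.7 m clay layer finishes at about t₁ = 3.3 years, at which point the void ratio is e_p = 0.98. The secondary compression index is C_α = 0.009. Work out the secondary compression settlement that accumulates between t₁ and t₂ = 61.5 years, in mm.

Secondary compression: S_s = C_α·H/(1+e_p)·log₁₀(t₂/t₁)
S_s = 0.009×2.7/(1+0.98)×log₁₀(61.5/3.3)
    = 0.01227 × 1.27 = 0.01559 m

S_s ≈ 15.6 mm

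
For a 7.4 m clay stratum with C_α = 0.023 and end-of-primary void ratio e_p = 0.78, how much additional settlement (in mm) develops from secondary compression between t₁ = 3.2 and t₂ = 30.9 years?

Secondary compression: S_s = C_α·H/(1+e_p)·log₁₀(t₂/t₁)
S_s = 0.023×7.4/(1+0.78)×log₁₀(30.9/3.2)
    = 0.09562 × 0.9848 = 0.09417 m

S_s ≈ 94.2 mm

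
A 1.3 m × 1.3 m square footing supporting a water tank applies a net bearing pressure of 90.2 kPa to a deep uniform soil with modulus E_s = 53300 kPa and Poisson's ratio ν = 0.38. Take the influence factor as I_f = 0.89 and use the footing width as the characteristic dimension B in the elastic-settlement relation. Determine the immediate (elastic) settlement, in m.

S_e ≈ 0.00168 m

Immediate (elastic) settlement: S_e = q·B·(1−ν²)/E_s · I_f.
S_e = 90.2 × 1.3 × (1 − 0.38²) / 53300 × 0.89
    = 90.2 × 1.3 × 0.8556 / 53300 × 0.89
    = 0.001675 m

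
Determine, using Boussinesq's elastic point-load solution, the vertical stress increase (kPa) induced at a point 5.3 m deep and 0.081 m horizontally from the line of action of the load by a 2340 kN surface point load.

Boussinesq vertical stress below a point load on an elastic half-space:
Δσ_z = 3P/(2πz²) · [1 + (r/z)²]^(−5/2)
r/z = 0.081/5.3 = 0.015283; [1+(r/z)²]^(−5/2) = 0.99942.
Δσ_z = 3×2340/(2π×5.3²) × 0.99942 = 39.775 × 0.99942 = 39.75 kPa

Δσ_z ≈ 39.8 kPa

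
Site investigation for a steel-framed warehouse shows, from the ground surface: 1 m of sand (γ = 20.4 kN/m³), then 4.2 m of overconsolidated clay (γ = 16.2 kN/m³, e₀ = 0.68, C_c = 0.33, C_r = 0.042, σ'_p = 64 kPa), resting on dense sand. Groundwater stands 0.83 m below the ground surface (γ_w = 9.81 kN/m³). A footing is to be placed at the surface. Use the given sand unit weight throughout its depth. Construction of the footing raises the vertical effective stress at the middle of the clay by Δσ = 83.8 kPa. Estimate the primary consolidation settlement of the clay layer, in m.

Mid-depth of clay below the ground surface: z = 1 + 4.2/2 = 3.1 m.
Total vertical stress at mid-clay: σ_v = 20.4×1 + 16.2×2.1 = 54.42 kPa.
Pore pressure: u = 9.81×(3.1 − 0.83) = 22.269 kPa.
Initial effective stress: σ'_0 = σ_v − u = 54.42 − 22.269 = 32.151 kPa.
Final effective stress: σ'_f = 32.151 + 83.8 = 115.95 kPa.
σ'_f = 115.95 > σ'_p = 64 kPa, so the stress path crosses the preconsolidation pressure — recompression up to σ'_p, then virgin compression beyond:
S_c = H/(1+e₀)·[C_r·log₁₀(σ'_p/σ'_0) + C_c·log₁₀(σ'_f/σ'_p)]
    = 4.2/1.68 × [0.042×log₁₀(64/32.151) + 0.33×log₁₀(115.95/64)]
    = 2.5 × [0.012557 + 0.08517] = 0.2443 m

S_c ≈ 0.244 m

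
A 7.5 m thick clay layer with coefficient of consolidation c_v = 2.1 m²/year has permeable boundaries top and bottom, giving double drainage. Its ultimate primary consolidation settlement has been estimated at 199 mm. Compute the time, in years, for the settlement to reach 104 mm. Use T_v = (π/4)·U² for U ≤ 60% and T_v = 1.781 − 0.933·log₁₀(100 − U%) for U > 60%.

t ≈ 1.44 years

Drainage path length: H_d = H/2 = 3.75 m (double drainage).
U = S(t)/S_ult = 104/199 = 0.5226.
U ≤ 60%: T_v = (π/4)·U² = (π/4)×0.52261² = 0.21451.
t = T_v·H_d²/c_v = 0.21451×3.75²/2.1 = 1.436 years.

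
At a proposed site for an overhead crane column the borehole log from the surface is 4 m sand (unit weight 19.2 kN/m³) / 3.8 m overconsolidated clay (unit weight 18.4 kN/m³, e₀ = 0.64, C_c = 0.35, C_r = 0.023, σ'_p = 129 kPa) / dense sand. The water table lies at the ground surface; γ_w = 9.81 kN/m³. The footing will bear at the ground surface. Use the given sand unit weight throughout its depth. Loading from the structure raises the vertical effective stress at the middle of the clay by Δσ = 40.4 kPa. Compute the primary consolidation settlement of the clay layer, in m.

S_c ≈ 0.0129 m

Mid-depth of clay below the ground surface: z = 4 + 3.8/2 = 5.9 m.
Total vertical stress at mid-clay: σ_v = 19.2×4 + 18.4×1.9 = 111.76 kPa.
Pore pressure: u = 9.81×(5.9 − 0) = 57.879 kPa.
Initial effective stress: σ'_0 = σ_v − u = 111.76 − 57.879 = 53.881 kPa.
Final effective stress: σ'_f = 53.881 + 40.4 = 94.281 kPa.
σ'_f = 94.281 ≤ σ'_p = 129 kPa, so the clay remains overconsolidated and only the recompression index applies:
S_c = C_r·H/(1+e₀)·log₁₀(σ'_f/σ'_0) = 0.023×3.8/1.64×log₁₀(94.281/53.881)
    = 0.053293 × 0.24299 = 0.01295 m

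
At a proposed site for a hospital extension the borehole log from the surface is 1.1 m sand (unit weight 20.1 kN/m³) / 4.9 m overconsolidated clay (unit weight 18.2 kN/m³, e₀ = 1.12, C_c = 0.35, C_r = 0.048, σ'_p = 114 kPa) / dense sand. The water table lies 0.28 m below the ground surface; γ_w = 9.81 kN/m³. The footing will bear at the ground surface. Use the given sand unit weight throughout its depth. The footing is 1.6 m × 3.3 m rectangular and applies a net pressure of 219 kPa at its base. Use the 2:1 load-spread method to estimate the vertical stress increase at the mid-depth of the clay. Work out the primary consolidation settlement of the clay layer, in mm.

S_c ≈ 32.1 mm

Mid-depth of clay below the ground surface: z = 1.1 + 4.9/2 = 3.55 m.
Total vertical stress at mid-clay: σ_v = 20.1×1.1 + 18.2×2.45 = 66.7 kPa.
Pore pressure: u = 9.81×(3.55 − 0.28) = 32.079 kPa.
Initial effective stress: σ'_0 = σ_v − u = 66.7 − 32.079 = 34.621 kPa.
Stress increase at mid-clay by the 2:1 spreading method:
Δσ = qBL/((B+z)(L+z)) = 219×1.6×3.3/((1.6+3.55)(3.3+3.55)) = 32.778 kPa
Final effective stress: σ'_f = 34.621 + 32.778 = 67.399 kPa.
σ'_f = 67.399 ≤ σ'_p = 114 kPa, so the clay remains overconsolidated and only the recompression index applies:
S_c = C_r·H/(1+e₀)·log₁₀(σ'_f/σ'_0) = 0.048×4.9/2.12×log₁₀(67.399/34.621)
    = 0.11094 × 0.28931 = 0.0321 m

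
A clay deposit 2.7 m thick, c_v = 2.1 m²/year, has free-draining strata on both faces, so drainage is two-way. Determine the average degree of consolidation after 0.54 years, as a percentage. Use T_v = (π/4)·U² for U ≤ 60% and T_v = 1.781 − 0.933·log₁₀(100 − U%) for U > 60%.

U ≈ 82.5 %

Drainage path length: H_d = H/2 = 1.35 m (double drainage).
T_v = c_v·t/H_d² = 2.1×0.54/1.35² = 0.62222.
T_v = 0.62222 corresponds to the U > 60% branch:
U = 1 − 10^((1.781 − T_v)/0.933)/100 = 0.8254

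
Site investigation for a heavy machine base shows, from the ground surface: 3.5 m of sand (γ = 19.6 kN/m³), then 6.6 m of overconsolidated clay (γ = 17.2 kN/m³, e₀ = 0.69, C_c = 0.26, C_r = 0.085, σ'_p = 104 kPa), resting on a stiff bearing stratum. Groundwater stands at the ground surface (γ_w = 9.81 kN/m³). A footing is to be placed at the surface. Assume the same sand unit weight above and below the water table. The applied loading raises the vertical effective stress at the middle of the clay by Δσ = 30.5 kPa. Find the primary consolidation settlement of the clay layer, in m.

S_c ≈ 0.0604 m

Mid-depth of clay below the ground surface: z = 3.5 + 6.6/2 = 6.8 m.
Total vertical stress at mid-clay: σ_v = 19.6×3.5 + 17.2×3.3 = 125.36 kPa.
Pore pressure: u = 9.81×(6.8 − 0) = 66.708 kPa.
Initial effective stress: σ'_0 = σ_v − u = 125.36 − 66.708 = 58.652 kPa.
Final effective stress: σ'_f = 58.652 + 30.5 = 89.152 kPa.
σ'_f = 89.152 ≤ σ'_p = 104 kPa, so the clay remains overconsolidated and only the recompression index applies:
S_c = C_r·H/(1+e₀)·log₁₀(σ'_f/σ'_0) = 0.085×6.6/1.69×log₁₀(89.152/58.652)
    = 0.33195 × 0.18185 = 0.06037 m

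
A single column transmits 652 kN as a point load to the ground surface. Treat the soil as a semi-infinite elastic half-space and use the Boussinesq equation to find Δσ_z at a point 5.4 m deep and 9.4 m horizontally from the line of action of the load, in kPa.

Δσ_z ≈ 0.327 kPa

Boussinesq vertical stress below a point load on an elastic half-space:
Δσ_z = 3P/(2πz²) · [1 + (r/z)²]^(−5/2)
r/z = 9.4/5.4 = 1.7407; [1+(r/z)²]^(−5/2) = 0.030668.
Δσ_z = 3×652/(2π×5.4²) × 0.030668 = 10.676 × 0.030668 = 0.3274 kPa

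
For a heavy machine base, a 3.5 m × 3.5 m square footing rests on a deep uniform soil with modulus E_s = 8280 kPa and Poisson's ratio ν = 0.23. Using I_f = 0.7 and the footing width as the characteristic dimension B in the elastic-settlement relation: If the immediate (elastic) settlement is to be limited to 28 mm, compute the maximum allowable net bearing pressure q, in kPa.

S_e = q·B·(1−ν²)/E_s · I_f  ⇒  q = S_e·E_s / (B·(1−ν²)·I_f).
q = 0.028 × 8280 / (3.5 × 0.9471 × 0.7) = 99.91 kPa

q ≈ 99.9 kPa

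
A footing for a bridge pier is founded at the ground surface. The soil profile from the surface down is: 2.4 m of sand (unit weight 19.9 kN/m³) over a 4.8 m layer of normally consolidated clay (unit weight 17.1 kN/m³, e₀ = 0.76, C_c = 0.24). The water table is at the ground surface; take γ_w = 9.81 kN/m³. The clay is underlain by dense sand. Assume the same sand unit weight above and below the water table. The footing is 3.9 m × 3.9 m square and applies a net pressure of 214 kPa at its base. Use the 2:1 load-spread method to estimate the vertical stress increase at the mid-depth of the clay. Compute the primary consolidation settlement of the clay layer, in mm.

Mid-depth of clay below the ground surface: z = 2.4 + 4.8/2 = 4.8 m.
Total vertical stress at mid-clay: σ_v = 19.9×2.4 + 17.1×2.4 = 88.8 kPa.
Pore pressure: u = 9.81×(4.8 − 0) = 47.088 kPa.
Initial effective stress: σ'_0 = σ_v − u = 88.8 − 47.088 = 41.712 kPa.
Stress increase at mid-clay by the 2:1 spreading method:
Δσ = qBL/((B+z)(L+z)) = 214×3.9×3.9/((3.9+4.8)(3.9+4.8)) = 43.004 kPa
Final effective stress: σ'_f = σ'_0 + Δσ = 41.712 + 43.004 = 84.716 kPa.
Normally consolidated clay, so the full stress increment lies on the virgin compression line:
S_c = C_c·H/(1+e₀)·log₁₀(σ'_f/σ'_0) = 0.24×4.8/(1+0.76)×log₁₀(84.716/41.712)
    = 0.65455 × 0.3077 = 0.2014 m

S_c ≈ 201 mm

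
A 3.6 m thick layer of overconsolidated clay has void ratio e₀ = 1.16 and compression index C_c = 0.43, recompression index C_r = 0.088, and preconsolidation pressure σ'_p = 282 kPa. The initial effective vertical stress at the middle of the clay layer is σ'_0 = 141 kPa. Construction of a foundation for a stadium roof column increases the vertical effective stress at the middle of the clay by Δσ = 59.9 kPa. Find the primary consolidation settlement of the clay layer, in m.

Final effective stress: σ'_f = 141 + 59.9 = 200.9 kPa.
σ'_f = 200.9 ≤ σ'_p = 282 kPa, so the clay remains overconsolidated and only the recompression index applies:
S_c = C_r·H/(1+e₀)·log₁₀(σ'_f/σ'_0) = 0.088×3.6/2.16×log₁₀(200.9/141)
    = 0.14667 × 0.15376 = 0.02255 m

S_c ≈ 0.0226 m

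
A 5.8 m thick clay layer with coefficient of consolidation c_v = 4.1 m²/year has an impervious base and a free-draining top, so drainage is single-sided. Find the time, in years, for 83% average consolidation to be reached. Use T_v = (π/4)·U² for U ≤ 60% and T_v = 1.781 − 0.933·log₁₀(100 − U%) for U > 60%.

Drainage path length: H_d = H = 5.8 m (single drainage).
U > 60%: T_v = 1.781 − 0.933·log₁₀(100 − 83) = 0.63299.
t = T_v·H_d²/c_v = 0.63299×5.8²/4.1 = 5.194 years.

t ≈ 5.19 years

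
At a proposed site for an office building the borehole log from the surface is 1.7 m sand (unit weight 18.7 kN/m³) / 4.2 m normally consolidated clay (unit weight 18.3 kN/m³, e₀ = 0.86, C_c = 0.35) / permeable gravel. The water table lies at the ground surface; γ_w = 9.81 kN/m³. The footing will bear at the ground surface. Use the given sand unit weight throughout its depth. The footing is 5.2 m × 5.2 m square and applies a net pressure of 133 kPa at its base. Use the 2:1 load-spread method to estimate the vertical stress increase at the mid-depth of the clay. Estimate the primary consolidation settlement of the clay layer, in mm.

Mid-depth of clay below the ground surface: z = 1.7 + 4.2/2 = 3.8 m.
Total vertical stress at mid-clay: σ_v = 18.7×1.7 + 18.3×2.1 = 70.22 kPa.
Pore pressure: u = 9.81×(3.8 − 0) = 37.278 kPa.
Initial effective stress: σ'_0 = σ_v − u = 70.22 − 37.278 = 32.942 kPa.
Stress increase at mid-clay by the 2:1 spreading method:
Δσ = qBL/((B+z)(L+z)) = 133×5.2×5.2/((5.2+3.8)(5.2+3.8)) = 44.399 kPa
Final effective stress: σ'_f = σ'_0 + Δσ = 32.942 + 44.399 = 77.341 kPa.
Normally consolidated clay, so the full stress increment lies on the virgin compression line:
S_c = C_c·H/(1+e₀)·log₁₀(σ'_f/σ'_0) = 0.35×4.2/(1+0.86)×log₁₀(77.341/32.942)
    = 0.79032 × 0.37066 = 0.2929 m

S_c ≈ 293 mm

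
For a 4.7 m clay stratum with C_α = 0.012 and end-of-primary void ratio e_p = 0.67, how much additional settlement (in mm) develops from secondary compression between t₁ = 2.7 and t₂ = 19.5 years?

S_s ≈ 29 mm

Secondary compression: S_s = C_α·H/(1+e_p)·log₁₀(t₂/t₁)
S_s = 0.012×4.7/(1+0.67)×log₁₀(19.5/2.7)
    = 0.03377 × 0.8587 = 0.029 m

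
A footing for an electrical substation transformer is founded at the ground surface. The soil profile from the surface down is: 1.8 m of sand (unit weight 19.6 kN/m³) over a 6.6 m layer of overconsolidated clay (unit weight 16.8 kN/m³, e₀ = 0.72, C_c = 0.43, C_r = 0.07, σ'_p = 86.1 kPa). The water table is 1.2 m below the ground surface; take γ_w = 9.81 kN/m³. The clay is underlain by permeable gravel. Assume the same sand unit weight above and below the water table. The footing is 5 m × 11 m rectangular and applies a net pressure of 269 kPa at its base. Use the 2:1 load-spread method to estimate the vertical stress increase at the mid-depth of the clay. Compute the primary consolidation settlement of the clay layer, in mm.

Mid-depth of clay below the ground surface: z = 1.8 + 6.6/2 = 5.1 m.
Total vertical stress at mid-clay: σ_v = 19.6×1.8 + 16.8×3.3 = 90.72 kPa.
Pore pressure: u = 9.81×(5.1 − 1.2) = 38.259 kPa.
Initial effective stress: σ'_0 = σ_v − u = 90.72 − 38.259 = 52.461 kPa.
Stress increase at mid-clay by the 2:1 spreading method:
Δσ = qBL/((B+z)(L+z)) = 269×5×11/((5+5.1)(11+5.1)) = 90.985 kPa
Final effective stress: σ'_f = 52.461 + 90.985 = 143.45 kPa.
σ'_f = 143.45 > σ'_p = 86.1 kPa, so the stress path crosses the preconsolidation pressure — recompression up to σ'_p, then virgin compression beyond:
S_c = H/(1+e₀)·[C_r·log₁₀(σ'_p/σ'_0) + C_c·log₁₀(σ'_f/σ'_p)]
    = 6.6/1.72 × [0.07×log₁₀(86.1/52.461) + 0.43×log₁₀(143.45/86.1)]
    = 3.8372 × [0.015062 + 0.09533] = 0.4236 m

S_c ≈ 424 mm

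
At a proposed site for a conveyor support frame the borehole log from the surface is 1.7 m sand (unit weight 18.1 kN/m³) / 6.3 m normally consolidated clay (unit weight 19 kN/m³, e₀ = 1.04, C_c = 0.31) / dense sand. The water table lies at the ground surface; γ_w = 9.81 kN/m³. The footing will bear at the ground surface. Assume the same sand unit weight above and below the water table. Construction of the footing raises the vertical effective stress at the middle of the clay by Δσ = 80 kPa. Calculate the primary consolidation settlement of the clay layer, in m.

Mid-depth of clay below the ground surface: z = 1.7 + 6.3/2 = 4.85 m.
Total vertical stress at mid-clay: σ_v = 18.1×1.7 + 19×3.15 = 90.62 kPa.
Pore pressure: u = 9.81×(4.85 − 0) = 47.578 kPa.
Initial effective stress: σ'_0 = σ_v − u = 90.62 − 47.578 = 43.042 kPa.
Final effective stress: σ'_f = σ'_0 + Δσ = 43.042 + 80 = 123.04 kPa.
Normally consolidated clay, so the full stress increment lies on the virgin compression line:
S_c = C_c·H/(1+e₀)·log₁₀(σ'_f/σ'_0) = 0.31×6.3/(1+1.04)×log₁₀(123.04/43.042)
    = 0.95735 × 0.45615 = 0.4367 m

S_c ≈ 0.437 m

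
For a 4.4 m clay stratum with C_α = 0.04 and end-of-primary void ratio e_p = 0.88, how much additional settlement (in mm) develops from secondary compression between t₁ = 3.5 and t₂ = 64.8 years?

Secondary compression: S_s = C_α·H/(1+e_p)·log₁₀(t₂/t₁)
S_s = 0.04×4.4/(1+0.88)×log₁₀(64.8/3.5)
    = 0.09362 × 1.268 = 0.1187 m

S_s ≈ 119 mm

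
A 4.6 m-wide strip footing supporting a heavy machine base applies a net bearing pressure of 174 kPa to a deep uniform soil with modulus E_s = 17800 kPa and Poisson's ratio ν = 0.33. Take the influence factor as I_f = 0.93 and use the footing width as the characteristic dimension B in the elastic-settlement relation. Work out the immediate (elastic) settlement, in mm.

Immediate (elastic) settlement: S_e = q·B·(1−ν²)/E_s · I_f.
S_e = 174 × 4.6 × (1 − 0.33²) / 17800 × 0.93
    = 174 × 4.6 × 0.8911 / 17800 × 0.93
    = 0.03726 m = 37.26 mm

S_e ≈ 37.3 mm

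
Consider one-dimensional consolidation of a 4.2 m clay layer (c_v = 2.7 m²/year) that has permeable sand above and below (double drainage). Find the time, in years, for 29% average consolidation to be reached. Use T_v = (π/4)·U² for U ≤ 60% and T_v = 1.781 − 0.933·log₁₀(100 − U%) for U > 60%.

t ≈ 0.108 years

Drainage path length: H_d = H/2 = 2.1 m (double drainage).
U ≤ 60%: T_v = (π/4)·U² = (π/4)×0.29² = 0.066052.
t = T_v·H_d²/c_v = 0.066052×2.1²/2.7 = 0.1079 years.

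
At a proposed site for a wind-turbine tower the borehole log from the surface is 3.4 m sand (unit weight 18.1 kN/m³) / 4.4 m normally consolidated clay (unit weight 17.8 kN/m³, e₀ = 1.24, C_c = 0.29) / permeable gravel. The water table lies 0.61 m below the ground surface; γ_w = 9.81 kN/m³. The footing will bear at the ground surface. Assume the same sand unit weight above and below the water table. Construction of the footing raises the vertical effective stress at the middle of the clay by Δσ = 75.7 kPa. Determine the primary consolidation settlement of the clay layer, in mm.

S_c ≈ 223 mm

Mid-depth of clay below the ground surface: z = 3.4 + 4.4/2 = 5.6 m.
Total vertical stress at mid-clay: σ_v = 18.1×3.4 + 17.8×2.2 = 100.7 kPa.
Pore pressure: u = 9.81×(5.6 − 0.61) = 48.952 kPa.
Initial effective stress: σ'_0 = σ_v − u = 100.7 − 48.952 = 51.748 kPa.
Final effective stress: σ'_f = σ'_0 + Δσ = 51.748 + 75.7 = 127.45 kPa.
Normally consolidated clay, so the full stress increment lies on the virgin compression line:
S_c = C_c·H/(1+e₀)·log₁₀(σ'_f/σ'_0) = 0.29×4.4/(1+1.24)×log₁₀(127.45/51.748)
    = 0.56964 × 0.39145 = 0.223 m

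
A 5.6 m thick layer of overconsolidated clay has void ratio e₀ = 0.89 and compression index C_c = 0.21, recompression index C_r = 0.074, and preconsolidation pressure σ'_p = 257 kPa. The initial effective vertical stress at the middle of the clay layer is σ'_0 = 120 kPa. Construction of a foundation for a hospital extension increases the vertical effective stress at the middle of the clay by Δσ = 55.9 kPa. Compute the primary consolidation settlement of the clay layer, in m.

Final effective stress: σ'_f = 120 + 55.9 = 175.9 kPa.
σ'_f = 175.9 ≤ σ'_p = 257 kPa, so the clay remains overconsolidated and only the recompression index applies:
S_c = C_r·H/(1+e₀)·log₁₀(σ'_f/σ'_0) = 0.074×5.6/1.89×log₁₀(175.9/120)
    = 0.21926 × 0.16608 = 0.03642 m

S_c ≈ 0.0364 m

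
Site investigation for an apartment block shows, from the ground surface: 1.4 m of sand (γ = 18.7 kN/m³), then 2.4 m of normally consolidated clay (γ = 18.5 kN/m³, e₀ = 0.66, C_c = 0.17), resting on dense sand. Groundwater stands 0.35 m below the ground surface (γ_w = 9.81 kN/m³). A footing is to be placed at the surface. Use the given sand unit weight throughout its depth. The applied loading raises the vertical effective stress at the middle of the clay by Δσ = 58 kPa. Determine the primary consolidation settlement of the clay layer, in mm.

Mid-depth of clay below the ground surface: z = 1.4 + 2.4/2 = 2.6 m.
Total vertical stress at mid-clay: σ_v = 18.7×1.4 + 18.5×1.2 = 48.38 kPa.
Pore pressure: u = 9.81×(2.6 − 0.35) = 22.073 kPa.
Initial effective stress: σ'_0 = σ_v − u = 48.38 − 22.073 = 26.307 kPa.
Final effective stress: σ'_f = σ'_0 + Δσ = 26.307 + 58 = 84.307 kPa.
Normally consolidated clay, so the full stress increment lies on the virgin compression line:
S_c = C_c·H/(1+e₀)·log₁₀(σ'_f/σ'_0) = 0.17×2.4/(1+0.66)×log₁₀(84.307/26.307)
    = 0.24578 × 0.50579 = 0.1243 m

S_c ≈ 124 mm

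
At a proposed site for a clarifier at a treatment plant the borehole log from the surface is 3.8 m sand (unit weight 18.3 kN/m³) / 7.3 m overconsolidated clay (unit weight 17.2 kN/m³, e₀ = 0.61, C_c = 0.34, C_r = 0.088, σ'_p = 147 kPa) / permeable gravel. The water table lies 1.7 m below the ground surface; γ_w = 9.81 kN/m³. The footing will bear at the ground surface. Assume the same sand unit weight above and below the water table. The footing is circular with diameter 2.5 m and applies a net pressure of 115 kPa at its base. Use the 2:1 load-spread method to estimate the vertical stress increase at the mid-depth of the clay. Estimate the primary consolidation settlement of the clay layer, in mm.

S_c ≈ 15.8 mm

Mid-depth of clay below the ground surface: z = 3.8 + 7.3/2 = 7.45 m.
Total vertical stress at mid-clay: σ_v = 18.3×3.8 + 17.2×3.65 = 132.32 kPa.
Pore pressure: u = 9.81×(7.45 − 1.7) = 56.408 kPa.
Initial effective stress: σ'_0 = σ_v − u = 132.32 − 56.408 = 75.912 kPa.
Stress increase at mid-clay by the 2:1 spreading method:
Δσ ≈ qD²/(D+z)² = 115×2.5²/(2.5+7.45)² = 7.2599 kPa
Final effective stress: σ'_f = 75.912 + 7.2599 = 83.172 kPa.
σ'_f = 83.172 ≤ σ'_p = 147 kPa, so the clay remains overconsolidated and only the recompression index applies:
S_c = C_r·H/(1+e₀)·log₁₀(σ'_f/σ'_0) = 0.088×7.3/1.61×log₁₀(83.172/75.912)
    = 0.39901 × 0.039667 = 0.01583 m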